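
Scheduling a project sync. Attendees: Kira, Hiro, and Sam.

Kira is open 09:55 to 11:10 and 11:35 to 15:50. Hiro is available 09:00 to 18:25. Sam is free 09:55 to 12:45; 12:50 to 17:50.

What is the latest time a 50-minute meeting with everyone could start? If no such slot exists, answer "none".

15:00

Kira ∩ Hiro: 09:55-11:10, 11:35-15:50.
Kira ∩ Hiro ∩ Sam: 09:55-11:10, 11:35-12:45, 12:50-15:50.
The last common window of at least 50 minutes is 12:50-15:50; a 50-minute meeting can start as late as 15:00 and still end by 15:50.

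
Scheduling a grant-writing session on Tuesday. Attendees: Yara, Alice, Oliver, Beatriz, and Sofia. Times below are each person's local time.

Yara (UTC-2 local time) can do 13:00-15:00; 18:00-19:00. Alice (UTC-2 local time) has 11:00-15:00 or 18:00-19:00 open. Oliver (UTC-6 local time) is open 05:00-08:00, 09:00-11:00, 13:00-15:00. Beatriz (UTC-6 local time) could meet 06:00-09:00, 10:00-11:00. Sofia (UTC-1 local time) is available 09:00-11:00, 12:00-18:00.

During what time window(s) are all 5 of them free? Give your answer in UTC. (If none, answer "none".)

16:00-17:00

Yara in UTC: 15:00-17:00, 20:00-21:00 (add 2h to convert from UTC-2).
Alice in UTC: 13:00-17:00, 20:00-21:00 (add 2h to convert from UTC-2).
Oliver in UTC: 11:00-14:00, 15:00-17:00, 19:00-21:00 (add 6h to convert from UTC-6).
Beatriz in UTC: 12:00-15:00, 16:00-17:00 (add 6h to convert from UTC-6).
Sofia in UTC: 10:00-12:00, 13:00-19:00 (add 1h to convert from UTC-1).
Yara ∩ Alice: 15:00-17:00, 20:00-21:00.
Yara ∩ Alice ∩ Oliver: 15:00-17:00, 20:00-21:00.
Yara ∩ Alice ∩ Oliver ∩ Beatriz: 16:00-17:00.
Yara ∩ Alice ∩ Oliver ∩ Beatriz ∩ Sofia: 16:00-17:00.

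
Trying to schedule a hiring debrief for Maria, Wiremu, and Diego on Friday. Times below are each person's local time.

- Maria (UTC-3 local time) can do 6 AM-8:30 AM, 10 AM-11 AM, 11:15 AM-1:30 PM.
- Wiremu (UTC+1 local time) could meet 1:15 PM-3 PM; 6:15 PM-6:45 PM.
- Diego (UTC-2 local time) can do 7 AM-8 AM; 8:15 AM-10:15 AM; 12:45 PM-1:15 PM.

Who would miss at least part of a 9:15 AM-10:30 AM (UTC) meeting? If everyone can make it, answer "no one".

Diego, Wiremu

Maria in UTC: 09:00-11:30, 13:00-14:00, 14:15-16:30 (add 3h to convert from UTC-3).
Wiremu in UTC: 12:15-14:00, 17:15-17:45 (subtract 1h to convert from UTC+1).
Diego in UTC: 09:00-10:00, 10:15-12:15, 14:45-15:15 (add 2h to convert from UTC-2).
Maria: free for 09:15-10:30. Wiremu: not fully free for 09:15-10:30. Diego: not fully free for 09:15-10:30.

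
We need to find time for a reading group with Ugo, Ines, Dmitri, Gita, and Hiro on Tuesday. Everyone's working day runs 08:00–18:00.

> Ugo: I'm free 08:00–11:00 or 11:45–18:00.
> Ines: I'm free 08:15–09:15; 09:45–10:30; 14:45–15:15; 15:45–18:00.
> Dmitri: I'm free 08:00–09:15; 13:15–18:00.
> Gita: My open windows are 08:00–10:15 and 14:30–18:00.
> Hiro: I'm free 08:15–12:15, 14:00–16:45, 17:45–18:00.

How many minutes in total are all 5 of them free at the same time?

165

Ugo ∩ Ines: 08:15-09:15, 09:45-10:30, 14:45-15:15, 15:45-18:00.
Ugo ∩ Ines ∩ Dmitri: 08:15-09:15, 14:45-15:15, 15:45-18:00.
Ugo ∩ Ines ∩ Dmitri ∩ Gita: 08:15-09:15, 14:45-15:15, 15:45-18:00.
Ugo ∩ Ines ∩ Dmitri ∩ Gita ∩ Hiro: 08:15-09:15, 14:45-15:15, 15:45-16:45, 17:45-18:00.
Those are the intersection windows.
Summing the common windows: 60 + 30 + 60 + 15 = 165 minutes.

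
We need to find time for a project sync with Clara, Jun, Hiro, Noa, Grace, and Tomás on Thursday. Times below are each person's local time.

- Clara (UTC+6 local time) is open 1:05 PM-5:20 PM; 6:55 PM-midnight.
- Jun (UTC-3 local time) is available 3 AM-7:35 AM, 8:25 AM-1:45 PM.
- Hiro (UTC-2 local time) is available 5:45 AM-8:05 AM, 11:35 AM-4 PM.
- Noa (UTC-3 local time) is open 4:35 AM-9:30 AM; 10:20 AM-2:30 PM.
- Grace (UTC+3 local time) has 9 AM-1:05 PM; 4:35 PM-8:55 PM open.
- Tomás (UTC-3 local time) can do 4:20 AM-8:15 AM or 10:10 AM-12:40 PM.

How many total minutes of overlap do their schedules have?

Clara in UTC: 07:05-11:20, 12:55-18:00 (subtract 6h to convert from UTC+6).
Jun in UTC: 06:00-10:35, 11:25-16:45 (add 3h to convert from UTC-3).
Hiro in UTC: 07:45-10:05, 13:35-18:00 (add 2h to convert from UTC-2).
Noa in UTC: 07:35-12:30, 13:20-17:30 (add 3h to convert from UTC-3).
Grace in UTC: 06:00-10:05, 13:35-17:55 (subtract 3h to convert from UTC+3).
Tomás in UTC: 07:20-11:15, 13:10-15:40 (add 3h to convert from UTC-3).
Clara ∩ Jun: 07:05-10:35, 12:55-16:45.
Clara ∩ Jun ∩ Hiro: 07:45-10:05, 13:35-16:45.
Clara ∩ Jun ∩ Hiro ∩ Noa: 07:45-10:05, 13:35-16:45.
Clara ∩ Jun ∩ Hiro ∩ Noa ∩ Grace: 07:45-10:05, 13:35-16:45.
Clara ∩ Jun ∩ Hiro ∩ Noa ∩ Grace ∩ Tomás: 07:45-10:05, 13:35-15:40.
So the common availability across everyone is 07:45-10:05, 13:35-15:40.
Summing the common windows: 140 + 125 = 265 minutes.

265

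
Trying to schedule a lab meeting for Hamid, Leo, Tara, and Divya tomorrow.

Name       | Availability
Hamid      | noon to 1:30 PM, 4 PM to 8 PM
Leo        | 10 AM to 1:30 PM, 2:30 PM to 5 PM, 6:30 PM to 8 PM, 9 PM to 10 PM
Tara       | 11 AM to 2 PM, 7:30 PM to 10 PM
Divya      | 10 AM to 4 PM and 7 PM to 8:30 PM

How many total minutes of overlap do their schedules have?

120

Hamid ∩ Leo: 12:00-13:30, 16:00-17:00, 18:30-20:00.
Hamid ∩ Leo ∩ Tara: 12:00-13:30, 19:30-20:00.
Hamid ∩ Leo ∩ Tara ∩ Divya: 12:00-13:30, 19:30-20:00.
Summing the common windows: 90 + 30 = 120 minutes.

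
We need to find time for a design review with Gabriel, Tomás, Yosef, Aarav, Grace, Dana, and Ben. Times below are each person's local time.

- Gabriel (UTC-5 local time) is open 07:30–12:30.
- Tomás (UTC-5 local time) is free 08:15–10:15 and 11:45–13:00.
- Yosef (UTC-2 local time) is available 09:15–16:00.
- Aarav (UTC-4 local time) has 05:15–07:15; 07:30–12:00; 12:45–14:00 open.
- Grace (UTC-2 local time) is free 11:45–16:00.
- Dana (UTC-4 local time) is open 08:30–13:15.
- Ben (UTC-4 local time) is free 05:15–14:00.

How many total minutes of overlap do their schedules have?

120

Gabriel in UTC: 12:30-17:30 (add 5h to convert from UTC-5).
Tomás in UTC: 13:15-15:15, 16:45-18:00 (add 5h to convert from UTC-5).
Yosef in UTC: 11:15-18:00 (add 2h to convert from UTC-2).
Aarav in UTC: 09:15-11:15, 11:30-16:00, 16:45-18:00 (add 4h to convert from UTC-4).
Grace in UTC: 13:45-18:00 (add 2h to convert from UTC-2).
Dana in UTC: 12:30-17:15 (add 4h to convert from UTC-4).
Ben in UTC: 09:15-18:00 (add 4h to convert from UTC-4).
Gabriel ∩ Tomás: 13:15-15:15, 16:45-17:30.
Gabriel ∩ Tomás ∩ Yosef: 13:15-15:15, 16:45-17:30.
Gabriel ∩ Tomás ∩ Yosef ∩ Aarav: 13:15-15:15, 16:45-17:30.
Gabriel ∩ Tomás ∩ Yosef ∩ Aarav ∩ Grace: 13:45-15:15, 16:45-17:30.
Gabriel ∩ Tomás ∩ Yosef ∩ Aarav ∩ Grace ∩ Dana: 13:45-15:15, 16:45-17:15.
Gabriel ∩ Tomás ∩ Yosef ∩ Aarav ∩ Grace ∩ Dana ∩ Ben: 13:45-15:15, 16:45-17:15.
So the common availability across everyone is 13:45-15:15, 16:45-17:15.
Summing the common windows: 90 + 30 = 120 minutes.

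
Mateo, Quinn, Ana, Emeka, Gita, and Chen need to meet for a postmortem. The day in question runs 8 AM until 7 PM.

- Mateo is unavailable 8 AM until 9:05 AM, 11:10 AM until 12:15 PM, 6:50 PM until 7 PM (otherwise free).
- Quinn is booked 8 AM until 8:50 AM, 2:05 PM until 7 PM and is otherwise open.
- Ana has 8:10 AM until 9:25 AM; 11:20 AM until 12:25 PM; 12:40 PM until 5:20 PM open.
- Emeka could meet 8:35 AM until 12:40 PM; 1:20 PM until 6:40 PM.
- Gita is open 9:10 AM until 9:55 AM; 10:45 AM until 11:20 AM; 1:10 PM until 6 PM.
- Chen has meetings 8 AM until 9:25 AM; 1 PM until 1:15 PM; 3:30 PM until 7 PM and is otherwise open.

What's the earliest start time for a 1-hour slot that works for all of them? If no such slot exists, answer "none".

none

Mateo free: 09:05-11:10, 12:15-18:50 (invert busy blocks within the working day).
Quinn free: 08:50-14:05 (invert busy blocks within the working day).
Ana free: 08:10-09:25, 11:20-12:25, 12:40-17:20.
Emeka free: 08:35-12:40, 13:20-18:40.
Gita free: 09:10-09:55, 10:45-11:20, 13:10-18:00.
Chen free: 09:25-13:00, 13:15-15:30 (invert busy blocks within the working day).
Mateo ∩ Quinn: 09:05-11:10, 12:15-14:05.
Mateo ∩ Quinn ∩ Ana: 09:05-09:25, 12:15-12:25, 12:40-14:05.
Mateo ∩ Quinn ∩ Ana ∩ Emeka: 09:05-09:25, 12:15-12:25, 13:20-14:05.
Mateo ∩ Quinn ∩ Ana ∩ Emeka ∩ Gita: 09:10-09:25, 13:20-14:05.
Mateo ∩ Quinn ∩ Ana ∩ Emeka ∩ Gita ∩ Chen: 13:20-14:05.
No common window is at least 60 minutes long.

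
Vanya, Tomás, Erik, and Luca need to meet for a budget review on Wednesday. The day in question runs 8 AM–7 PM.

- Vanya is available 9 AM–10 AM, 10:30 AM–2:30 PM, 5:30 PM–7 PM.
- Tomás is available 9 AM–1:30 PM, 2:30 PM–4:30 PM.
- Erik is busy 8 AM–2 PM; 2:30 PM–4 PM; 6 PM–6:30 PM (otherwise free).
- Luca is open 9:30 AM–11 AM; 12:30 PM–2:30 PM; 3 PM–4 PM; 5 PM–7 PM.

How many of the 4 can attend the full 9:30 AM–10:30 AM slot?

Vanya free: 09:00-10:00, 10:30-14:30, 17:30-19:00.
Tomás free: 09:00-13:30, 14:30-16:30.
Erik free: 14:00-14:30, 16:00-18:00, 18:30-19:00 (invert busy blocks within the working day).
Luca free: 09:30-11:00, 12:30-14:30, 15:00-16:00, 17:00-19:00.
Tomás and Luca can make the full 09:30-10:30 slot — that's 2.

2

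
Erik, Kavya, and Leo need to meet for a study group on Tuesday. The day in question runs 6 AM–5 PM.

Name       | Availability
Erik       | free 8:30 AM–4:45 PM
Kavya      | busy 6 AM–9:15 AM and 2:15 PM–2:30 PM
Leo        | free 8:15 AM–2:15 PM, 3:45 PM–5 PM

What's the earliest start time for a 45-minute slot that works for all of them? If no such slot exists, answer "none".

Erik free: 08:30-16:45.
Kavya free: 09:15-14:15, 14:30-17:00 (invert busy blocks within the working day).
Leo free: 08:15-14:15, 15:45-17:00.
Erik ∩ Kavya: 09:15-14:15, 14:30-16:45.
Erik ∩ Kavya ∩ Leo: 09:15-14:15, 15:45-16:45.
The first common window of at least 45 minutes is 09:15-14:15, so the earliest start is 09:15.

09:15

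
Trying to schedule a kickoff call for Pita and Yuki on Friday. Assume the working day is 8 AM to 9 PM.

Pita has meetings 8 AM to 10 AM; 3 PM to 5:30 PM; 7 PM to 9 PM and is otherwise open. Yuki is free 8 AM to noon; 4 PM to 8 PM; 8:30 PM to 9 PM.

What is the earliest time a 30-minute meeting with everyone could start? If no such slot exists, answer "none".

Pita free: 10:00-15:00, 17:30-19:00 (invert busy blocks within the working day).
Yuki free: 08:00-12:00, 16:00-20:00, 20:30-21:00.
Pita ∩ Yuki: 10:00-12:00, 17:30-19:00.
Those are the intersection windows.
The first common window of at least 30 minutes is 10:00-12:00, so the earliest start is 10:00.

10:00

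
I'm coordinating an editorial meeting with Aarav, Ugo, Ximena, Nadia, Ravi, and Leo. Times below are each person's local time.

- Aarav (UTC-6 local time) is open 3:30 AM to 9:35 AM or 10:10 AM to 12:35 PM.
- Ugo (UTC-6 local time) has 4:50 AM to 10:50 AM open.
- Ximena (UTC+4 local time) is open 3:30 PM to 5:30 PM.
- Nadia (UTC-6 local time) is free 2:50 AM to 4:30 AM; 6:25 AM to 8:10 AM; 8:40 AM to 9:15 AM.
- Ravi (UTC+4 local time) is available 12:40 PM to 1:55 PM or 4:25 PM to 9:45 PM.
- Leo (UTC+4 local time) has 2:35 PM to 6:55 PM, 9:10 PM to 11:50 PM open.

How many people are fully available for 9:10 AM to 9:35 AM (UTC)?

Aarav in UTC: 09:30-15:35, 16:10-18:35 (add 6h to convert from UTC-6).
Ugo in UTC: 10:50-16:50 (add 6h to convert from UTC-6).
Ximena in UTC: 11:30-13:30 (subtract 4h to convert from UTC+4).
Nadia in UTC: 08:50-10:30, 12:25-14:10, 14:40-15:15 (add 6h to convert from UTC-6).
Ravi in UTC: 08:40-09:55, 12:25-17:45 (subtract 4h to convert from UTC+4).
Leo in UTC: 10:35-14:55, 17:10-19:50 (subtract 4h to convert from UTC+4).
Nadia and Ravi can make the full 09:10-09:35 slot — that's 2.

2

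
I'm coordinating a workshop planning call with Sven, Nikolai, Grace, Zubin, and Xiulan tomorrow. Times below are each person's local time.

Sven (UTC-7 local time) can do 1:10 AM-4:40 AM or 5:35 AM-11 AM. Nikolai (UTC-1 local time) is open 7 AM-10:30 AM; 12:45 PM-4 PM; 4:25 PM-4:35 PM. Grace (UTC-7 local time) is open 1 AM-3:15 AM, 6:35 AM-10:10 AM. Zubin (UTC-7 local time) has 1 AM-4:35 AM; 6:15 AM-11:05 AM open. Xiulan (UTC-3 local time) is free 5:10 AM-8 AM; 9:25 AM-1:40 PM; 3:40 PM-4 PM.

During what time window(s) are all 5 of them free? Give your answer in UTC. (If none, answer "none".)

08:10-10:15, 13:45-16:40

Sven in UTC: 08:10-11:40, 12:35-18:00 (add 7h to convert from UTC-7).
Nikolai in UTC: 08:00-11:30, 13:45-17:00, 17:25-17:35 (add 1h to convert from UTC-1).
Grace in UTC: 08:00-10:15, 13:35-17:10 (add 7h to convert from UTC-7).
Zubin in UTC: 08:00-11:35, 13:15-18:05 (add 7h to convert from UTC-7).
Xiulan in UTC: 08:10-11:00, 12:25-16:40, 18:40-19:00 (add 3h to convert from UTC-3).
Sven ∩ Nikolai: 08:10-11:30, 13:45-17:00, 17:25-17:35.
Sven ∩ Nikolai ∩ Grace: 08:10-10:15, 13:45-17:00.
Sven ∩ Nikolai ∩ Grace ∩ Zubin: 08:10-10:15, 13:45-17:00.
Sven ∩ Nikolai ∩ Grace ∩ Zubin ∩ Xiulan: 08:10-10:15, 13:45-16:40.
So the common availability across everyone is 08:10-10:15, 13:45-16:40.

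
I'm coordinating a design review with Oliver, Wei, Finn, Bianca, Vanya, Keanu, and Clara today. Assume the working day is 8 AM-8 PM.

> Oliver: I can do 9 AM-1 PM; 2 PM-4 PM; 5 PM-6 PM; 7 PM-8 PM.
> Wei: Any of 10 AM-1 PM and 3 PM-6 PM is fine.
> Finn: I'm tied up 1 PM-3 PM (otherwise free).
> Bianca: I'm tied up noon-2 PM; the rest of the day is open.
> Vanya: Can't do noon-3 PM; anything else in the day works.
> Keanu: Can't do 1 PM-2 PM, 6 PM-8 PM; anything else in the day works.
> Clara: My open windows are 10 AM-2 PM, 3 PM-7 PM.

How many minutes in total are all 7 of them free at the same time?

240

Oliver free: 09:00-13:00, 14:00-16:00, 17:00-18:00, 19:00-20:00.
Wei free: 10:00-13:00, 15:00-18:00.
Finn free: 08:00-13:00, 15:00-20:00 (invert busy blocks within the working day).
Bianca free: 08:00-12:00, 14:00-20:00 (invert busy blocks within the working day).
Vanya free: 08:00-12:00, 15:00-20:00 (invert busy blocks within the working day).
Keanu free: 08:00-13:00, 14:00-18:00 (invert busy blocks within the working day).
Clara free: 10:00-14:00, 15:00-19:00.
Oliver ∩ Wei: 10:00-13:00, 15:00-16:00, 17:00-18:00.
Oliver ∩ Wei ∩ Finn: 10:00-13:00, 15:00-16:00, 17:00-18:00.
Oliver ∩ Wei ∩ Finn ∩ Bianca: 10:00-12:00, 15:00-16:00, 17:00-18:00.
Oliver ∩ Wei ∩ Finn ∩ Bianca ∩ Vanya: 10:00-12:00, 15:00-16:00, 17:00-18:00.
Oliver ∩ Wei ∩ Finn ∩ Bianca ∩ Vanya ∩ Keanu: 10:00-12:00, 15:00-16:00, 17:00-18:00.
Oliver ∩ Wei ∩ Finn ∩ Bianca ∩ Vanya ∩ Keanu ∩ Clara: 10:00-12:00, 15:00-16:00, 17:00-18:00.
Summing the common windows: 120 + 60 + 60 = 240 minutes.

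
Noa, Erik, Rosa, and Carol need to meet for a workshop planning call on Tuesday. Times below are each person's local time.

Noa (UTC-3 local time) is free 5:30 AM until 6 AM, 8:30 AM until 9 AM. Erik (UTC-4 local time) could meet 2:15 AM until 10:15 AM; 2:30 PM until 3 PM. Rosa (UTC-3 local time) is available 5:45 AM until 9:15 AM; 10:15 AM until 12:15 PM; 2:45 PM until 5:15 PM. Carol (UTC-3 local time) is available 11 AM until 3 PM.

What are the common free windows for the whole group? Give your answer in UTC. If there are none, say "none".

Noa in UTC: 08:30-09:00, 11:30-12:00 (add 3h to convert from UTC-3).
Erik in UTC: 06:15-14:15, 18:30-19:00 (add 4h to convert from UTC-4).
Rosa in UTC: 08:45-12:15, 13:15-15:15, 17:45-20:15 (add 3h to convert from UTC-3).
Carol in UTC: 14:00-18:00 (add 3h to convert from UTC-3).
Noa ∩ Erik: 08:30-09:00, 11:30-12:00.
Noa ∩ Erik ∩ Rosa: 08:45-09:00, 11:30-12:00.
Noa ∩ Erik ∩ Rosa ∩ Carol: ∅.
There is no time when everyone is free.

none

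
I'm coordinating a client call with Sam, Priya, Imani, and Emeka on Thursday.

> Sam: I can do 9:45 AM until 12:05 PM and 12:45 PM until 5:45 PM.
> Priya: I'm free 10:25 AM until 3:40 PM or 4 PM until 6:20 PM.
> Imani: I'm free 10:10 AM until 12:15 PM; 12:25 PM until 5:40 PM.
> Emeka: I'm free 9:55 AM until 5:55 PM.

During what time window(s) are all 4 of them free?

10:25-12:05, 12:45-15:40, 16:00-17:40

Sam ∩ Priya: 10:25-12:05, 12:45-15:40, 16:00-17:45.
Sam ∩ Priya ∩ Imani: 10:25-12:05, 12:45-15:40, 16:00-17:40.
Sam ∩ Priya ∩ Imani ∩ Emeka: 10:25-12:05, 12:45-15:40, 16:00-17:40.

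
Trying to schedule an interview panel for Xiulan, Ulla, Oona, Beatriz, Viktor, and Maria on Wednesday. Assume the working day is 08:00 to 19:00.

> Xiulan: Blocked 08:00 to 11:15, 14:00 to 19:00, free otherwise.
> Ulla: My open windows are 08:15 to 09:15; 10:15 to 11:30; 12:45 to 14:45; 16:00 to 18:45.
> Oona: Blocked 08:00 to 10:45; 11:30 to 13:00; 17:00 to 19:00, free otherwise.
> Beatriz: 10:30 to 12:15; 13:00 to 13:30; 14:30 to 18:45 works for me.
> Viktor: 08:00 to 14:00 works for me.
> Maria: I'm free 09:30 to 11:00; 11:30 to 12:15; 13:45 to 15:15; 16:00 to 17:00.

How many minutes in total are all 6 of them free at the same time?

0

Xiulan free: 11:15-14:00 (invert busy blocks within the working day).
Ulla free: 08:15-09:15, 10:15-11:30, 12:45-14:45, 16:00-18:45.
Oona free: 10:45-11:30, 13:00-17:00 (invert busy blocks within the working day).
Beatriz free: 10:30-12:15, 13:00-13:30, 14:30-18:45.
Viktor free: 08:00-14:00.
Maria free: 09:30-11:00, 11:30-12:15, 13:45-15:15, 16:00-17:00.
Xiulan ∩ Ulla: 11:15-11:30, 12:45-14:00.
Xiulan ∩ Ulla ∩ Oona: 11:15-11:30, 13:00-14:00.
Xiulan ∩ Ulla ∩ Oona ∩ Beatriz: 11:15-11:30, 13:00-13:30.
Xiulan ∩ Ulla ∩ Oona ∩ Beatriz ∩ Viktor: 11:15-11:30, 13:00-13:30.
Xiulan ∩ Ulla ∩ Oona ∩ Beatriz ∩ Viktor ∩ Maria: ∅.
There is no time when everyone is free.
There is no common window, so the total is 0 minutes.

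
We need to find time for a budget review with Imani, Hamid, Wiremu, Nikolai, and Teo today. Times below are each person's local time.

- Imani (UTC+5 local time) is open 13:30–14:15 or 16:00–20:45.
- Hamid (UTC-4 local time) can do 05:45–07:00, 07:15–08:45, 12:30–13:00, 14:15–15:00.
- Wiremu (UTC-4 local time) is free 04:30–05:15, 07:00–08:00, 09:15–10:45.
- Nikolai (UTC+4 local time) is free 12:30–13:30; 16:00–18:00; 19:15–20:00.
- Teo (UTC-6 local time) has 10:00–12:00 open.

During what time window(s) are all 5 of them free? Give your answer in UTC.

Imani in UTC: 08:30-09:15, 11:00-15:45 (subtract 5h to convert from UTC+5).
Hamid in UTC: 09:45-11:00, 11:15-12:45, 16:30-17:00, 18:15-19:00 (add 4h to convert from UTC-4).
Wiremu in UTC: 08:30-09:15, 11:00-12:00, 13:15-14:45 (add 4h to convert from UTC-4).
Nikolai in UTC: 08:30-09:30, 12:00-14:00, 15:15-16:00 (subtract 4h to convert from UTC+4).
Teo in UTC: 16:00-18:00 (add 6h to convert from UTC-6).
Imani ∩ Hamid: 11:15-12:45.
Imani ∩ Hamid ∩ Wiremu: 11:15-12:00.
Imani ∩ Hamid ∩ Wiremu ∩ Nikolai: ∅.
Imani ∩ Hamid ∩ Wiremu ∩ Nikolai ∩ Teo: ∅.
There is no time when everyone is free.

none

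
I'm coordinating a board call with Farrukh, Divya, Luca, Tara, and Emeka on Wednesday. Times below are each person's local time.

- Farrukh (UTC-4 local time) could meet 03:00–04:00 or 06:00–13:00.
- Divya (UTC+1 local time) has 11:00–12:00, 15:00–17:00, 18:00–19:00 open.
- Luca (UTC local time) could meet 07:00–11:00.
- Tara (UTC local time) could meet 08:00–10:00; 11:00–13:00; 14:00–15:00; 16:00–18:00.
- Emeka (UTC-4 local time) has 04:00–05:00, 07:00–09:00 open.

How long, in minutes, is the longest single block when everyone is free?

0

Farrukh in UTC: 07:00-08:00, 10:00-17:00 (add 4h to convert from UTC-4).
Divya in UTC: 10:00-11:00, 14:00-16:00, 17:00-18:00 (subtract 1h to convert from UTC+1).
Luca in UTC: 07:00-11:00.
Tara in UTC: 08:00-10:00, 11:00-13:00, 14:00-15:00, 16:00-18:00.
Emeka in UTC: 08:00-09:00, 11:00-13:00 (add 4h to convert from UTC-4).
Farrukh ∩ Divya: 10:00-11:00, 14:00-16:00.
Farrukh ∩ Divya ∩ Luca: 10:00-11:00.
Farrukh ∩ Divya ∩ Luca ∩ Tara: ∅.
Farrukh ∩ Divya ∩ Luca ∩ Tara ∩ Emeka: ∅.
There is no time when everyone is free.
No common window exists, so the longest block is 0 minutes.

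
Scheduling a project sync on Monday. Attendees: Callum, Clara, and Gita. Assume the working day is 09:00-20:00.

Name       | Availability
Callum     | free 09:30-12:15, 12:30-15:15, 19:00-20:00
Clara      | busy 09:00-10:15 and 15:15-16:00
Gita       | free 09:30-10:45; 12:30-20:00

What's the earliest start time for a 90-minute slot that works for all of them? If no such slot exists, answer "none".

12:30

Callum free: 09:30-12:15, 12:30-15:15, 19:00-20:00.
Clara free: 10:15-15:15, 16:00-20:00 (invert busy blocks within the working day).
Gita free: 09:30-10:45, 12:30-20:00.
Callum ∩ Clara: 10:15-12:15, 12:30-15:15, 19:00-20:00.
Callum ∩ Clara ∩ Gita: 10:15-10:45, 12:30-15:15, 19:00-20:00.
So the common availability across everyone is 10:15-10:45, 12:30-15:15, 19:00-20:00.
The first common window of at least 90 minutes is 12:30-15:15, so the earliest start is 12:30.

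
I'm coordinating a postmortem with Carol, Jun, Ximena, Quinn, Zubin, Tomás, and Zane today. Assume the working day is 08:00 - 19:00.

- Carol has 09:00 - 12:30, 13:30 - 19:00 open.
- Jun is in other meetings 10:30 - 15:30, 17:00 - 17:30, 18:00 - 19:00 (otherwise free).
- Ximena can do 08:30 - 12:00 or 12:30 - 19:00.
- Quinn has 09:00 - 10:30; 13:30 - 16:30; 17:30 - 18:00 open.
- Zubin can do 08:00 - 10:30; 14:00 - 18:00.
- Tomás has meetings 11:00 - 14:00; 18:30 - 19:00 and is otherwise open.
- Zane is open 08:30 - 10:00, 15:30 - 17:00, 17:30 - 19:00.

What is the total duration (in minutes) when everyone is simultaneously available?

150

Carol free: 09:00-12:30, 13:30-19:00.
Jun free: 08:00-10:30, 15:30-17:00, 17:30-18:00 (invert busy blocks within the working day).
Ximena free: 08:30-12:00, 12:30-19:00.
Quinn free: 09:00-10:30, 13:30-16:30, 17:30-18:00.
Zubin free: 08:00-10:30, 14:00-18:00.
Tomás free: 08:00-11:00, 14:00-18:30 (invert busy blocks within the working day).
Zane free: 08:30-10:00, 15:30-17:00, 17:30-19:00.
Carol ∩ Jun: 09:00-10:30, 15:30-17:00, 17:30-18:00.
Carol ∩ Jun ∩ Ximena: 09:00-10:30, 15:30-17:00, 17:30-18:00.
Carol ∩ Jun ∩ Ximena ∩ Quinn: 09:00-10:30, 15:30-16:30, 17:30-18:00.
Carol ∩ Jun ∩ Ximena ∩ Quinn ∩ Zubin: 09:00-10:30, 15:30-16:30, 17:30-18:00.
Carol ∩ Jun ∩ Ximena ∩ Quinn ∩ Zubin ∩ Tomás: 09:00-10:30, 15:30-16:30, 17:30-18:00.
Carol ∩ Jun ∩ Ximena ∩ Quinn ∩ Zubin ∩ Tomás ∩ Zane: 09:00-10:00, 15:30-16:30, 17:30-18:00.
Summing the common windows: 60 + 60 + 30 = 150 minutes.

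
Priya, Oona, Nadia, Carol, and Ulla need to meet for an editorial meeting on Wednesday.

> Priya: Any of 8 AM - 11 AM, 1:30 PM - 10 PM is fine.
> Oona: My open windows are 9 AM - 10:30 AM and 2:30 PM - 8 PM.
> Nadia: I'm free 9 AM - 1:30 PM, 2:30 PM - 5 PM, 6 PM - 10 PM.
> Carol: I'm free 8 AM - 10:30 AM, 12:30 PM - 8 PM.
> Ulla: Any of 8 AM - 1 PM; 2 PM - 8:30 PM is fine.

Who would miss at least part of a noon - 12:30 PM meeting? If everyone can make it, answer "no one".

Carol, Oona, Priya

Priya: not fully free for 12:00-12:30. Oona: not fully free for 12:00-12:30. Nadia: free for 12:00-12:30. Carol: not fully free for 12:00-12:30. Ulla: free for 12:00-12:30.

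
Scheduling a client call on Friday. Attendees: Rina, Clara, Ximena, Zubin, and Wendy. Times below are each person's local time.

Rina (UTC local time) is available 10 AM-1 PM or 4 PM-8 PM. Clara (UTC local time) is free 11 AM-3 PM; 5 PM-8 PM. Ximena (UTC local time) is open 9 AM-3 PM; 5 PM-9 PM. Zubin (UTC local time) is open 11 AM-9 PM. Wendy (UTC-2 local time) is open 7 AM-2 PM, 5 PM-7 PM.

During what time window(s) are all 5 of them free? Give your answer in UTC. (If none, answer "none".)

Rina in UTC: 10:00-13:00, 16:00-20:00.
Clara in UTC: 11:00-15:00, 17:00-20:00.
Ximena in UTC: 09:00-15:00, 17:00-21:00.
Zubin in UTC: 11:00-21:00.
Wendy in UTC: 09:00-16:00, 19:00-21:00 (add 2h to convert from UTC-2).
Rina ∩ Clara: 11:00-13:00, 17:00-20:00.
Rina ∩ Clara ∩ Ximena: 11:00-13:00, 17:00-20:00.
Rina ∩ Clara ∩ Ximena ∩ Zubin: 11:00-13:00, 17:00-20:00.
Rina ∩ Clara ∩ Ximena ∩ Zubin ∩ Wendy: 11:00-13:00, 19:00-20:00.
Those are the intersection windows.

11:00-13:00, 19:00-20:00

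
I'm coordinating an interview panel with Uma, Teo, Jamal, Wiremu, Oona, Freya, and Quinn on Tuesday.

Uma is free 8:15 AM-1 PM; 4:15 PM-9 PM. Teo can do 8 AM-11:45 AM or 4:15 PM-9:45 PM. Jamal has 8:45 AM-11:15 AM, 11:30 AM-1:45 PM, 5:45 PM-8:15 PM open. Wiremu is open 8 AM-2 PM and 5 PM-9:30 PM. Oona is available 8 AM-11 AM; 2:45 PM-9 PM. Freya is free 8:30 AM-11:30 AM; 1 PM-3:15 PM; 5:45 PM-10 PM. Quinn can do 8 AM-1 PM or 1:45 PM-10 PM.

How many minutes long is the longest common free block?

Uma ∩ Teo: 08:15-11:45, 16:15-21:00.
Uma ∩ Teo ∩ Jamal: 08:45-11:15, 11:30-11:45, 17:45-20:15.
Uma ∩ Teo ∩ Jamal ∩ Wiremu: 08:45-11:15, 11:30-11:45, 17:45-20:15.
Uma ∩ Teo ∩ Jamal ∩ Wiremu ∩ Oona: 08:45-11:00, 17:45-20:15.
Uma ∩ Teo ∩ Jamal ∩ Wiremu ∩ Oona ∩ Freya: 08:45-11:00, 17:45-20:15.
Uma ∩ Teo ∩ Jamal ∩ Wiremu ∩ Oona ∩ Freya ∩ Quinn: 08:45-11:00, 17:45-20:15.
Those are the intersection windows.
The longest is 17:45-20:15 at 150 minutes.

150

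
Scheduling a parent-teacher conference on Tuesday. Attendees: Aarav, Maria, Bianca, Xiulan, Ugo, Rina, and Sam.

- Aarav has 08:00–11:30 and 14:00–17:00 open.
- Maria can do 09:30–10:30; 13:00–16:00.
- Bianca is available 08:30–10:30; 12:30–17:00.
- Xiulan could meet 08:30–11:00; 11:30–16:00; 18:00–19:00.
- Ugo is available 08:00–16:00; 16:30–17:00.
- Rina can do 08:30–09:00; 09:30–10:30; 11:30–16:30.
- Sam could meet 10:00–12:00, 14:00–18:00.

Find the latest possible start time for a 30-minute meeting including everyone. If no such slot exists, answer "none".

Aarav ∩ Maria: 09:30-10:30, 14:00-16:00.
Aarav ∩ Maria ∩ Bianca: 09:30-10:30, 14:00-16:00.
Aarav ∩ Maria ∩ Bianca ∩ Xiulan: 09:30-10:30, 14:00-16:00.
Aarav ∩ Maria ∩ Bianca ∩ Xiulan ∩ Ugo: 09:30-10:30, 14:00-16:00.
Aarav ∩ Maria ∩ Bianca ∩ Xiulan ∩ Ugo ∩ Rina: 09:30-10:30, 14:00-16:00.
Aarav ∩ Maria ∩ Bianca ∩ Xiulan ∩ Ugo ∩ Rina ∩ Sam: 10:00-10:30, 14:00-16:00.
The last common window of at least 30 minutes is 14:00-16:00; a 30-minute meeting can start as late as 15:30 and still end by 16:00.

15:30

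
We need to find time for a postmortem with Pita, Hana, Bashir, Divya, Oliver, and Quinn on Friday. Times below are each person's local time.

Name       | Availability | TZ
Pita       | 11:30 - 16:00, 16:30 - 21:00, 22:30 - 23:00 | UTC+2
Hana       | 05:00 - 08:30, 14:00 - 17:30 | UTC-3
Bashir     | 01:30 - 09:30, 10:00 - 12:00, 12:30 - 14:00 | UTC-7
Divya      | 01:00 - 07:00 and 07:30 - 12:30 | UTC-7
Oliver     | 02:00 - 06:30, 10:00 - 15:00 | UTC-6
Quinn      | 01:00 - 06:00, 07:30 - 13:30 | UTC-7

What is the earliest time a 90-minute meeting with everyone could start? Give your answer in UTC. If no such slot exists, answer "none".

09:30

Pita in UTC: 09:30-14:00, 14:30-19:00, 20:30-21:00 (subtract 2h to convert from UTC+2).
Hana in UTC: 08:00-11:30, 17:00-20:30 (add 3h to convert from UTC-3).
Bashir in UTC: 08:30-16:30, 17:00-19:00, 19:30-21:00 (add 7h to convert from UTC-7).
Divya in UTC: 08:00-14:00, 14:30-19:30 (add 7h to convert from UTC-7).
Oliver in UTC: 08:00-12:30, 16:00-21:00 (add 6h to convert from UTC-6).
Quinn in UTC: 08:00-13:00, 14:30-20:30 (add 7h to convert from UTC-7).
Pita ∩ Hana: 09:30-11:30, 17:00-19:00.
Pita ∩ Hana ∩ Bashir: 09:30-11:30, 17:00-19:00.
Pita ∩ Hana ∩ Bashir ∩ Divya: 09:30-11:30, 17:00-19:00.
Pita ∩ Hana ∩ Bashir ∩ Divya ∩ Oliver: 09:30-11:30, 17:00-19:00.
Pita ∩ Hana ∩ Bashir ∩ Divya ∩ Oliver ∩ Quinn: 09:30-11:30, 17:00-19:00.
Those are the intersection windows.
The first common window of at least 90 minutes is 09:30-11:30, so the earliest start is 09:30.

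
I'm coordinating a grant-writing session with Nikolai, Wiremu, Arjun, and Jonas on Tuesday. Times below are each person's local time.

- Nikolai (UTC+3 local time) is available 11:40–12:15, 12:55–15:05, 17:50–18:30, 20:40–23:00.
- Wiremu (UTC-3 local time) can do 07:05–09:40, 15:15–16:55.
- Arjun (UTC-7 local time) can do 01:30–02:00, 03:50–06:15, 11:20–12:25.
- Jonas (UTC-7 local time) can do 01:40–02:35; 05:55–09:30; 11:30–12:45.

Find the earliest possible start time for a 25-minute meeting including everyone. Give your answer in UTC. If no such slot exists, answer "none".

18:30

Nikolai in UTC: 08:40-09:15, 09:55-12:05, 14:50-15:30, 17:40-20:00 (subtract 3h to convert from UTC+3).
Wiremu in UTC: 10:05-12:40, 18:15-19:55 (add 3h to convert from UTC-3).
Arjun in UTC: 08:30-09:00, 10:50-13:15, 18:20-19:25 (add 7h to convert from UTC-7).
Jonas in UTC: 08:40-09:35, 12:55-16:30, 18:30-19:45 (add 7h to convert from UTC-7).
Nikolai ∩ Wiremu: 10:05-12:05, 18:15-19:55.
Nikolai ∩ Wiremu ∩ Arjun: 10:50-12:05, 18:20-19:25.
Nikolai ∩ Wiremu ∩ Arjun ∩ Jonas: 18:30-19:25.
So the common availability across everyone is 18:30-19:25.
The first common window of at least 25 minutes is 18:30-19:25, so the earliest start is 18:30.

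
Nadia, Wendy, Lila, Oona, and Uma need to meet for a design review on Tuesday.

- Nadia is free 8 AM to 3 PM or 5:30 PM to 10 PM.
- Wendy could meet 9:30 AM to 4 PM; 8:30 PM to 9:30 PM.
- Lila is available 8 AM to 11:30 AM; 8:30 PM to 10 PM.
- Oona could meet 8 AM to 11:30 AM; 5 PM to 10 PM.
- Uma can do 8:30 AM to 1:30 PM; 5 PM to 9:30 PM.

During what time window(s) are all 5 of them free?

09:30-11:30, 20:30-21:30

Nadia ∩ Wendy: 09:30-15:00, 20:30-21:30.
Nadia ∩ Wendy ∩ Lila: 09:30-11:30, 20:30-21:30.
Nadia ∩ Wendy ∩ Lila ∩ Oona: 09:30-11:30, 20:30-21:30.
Nadia ∩ Wendy ∩ Lila ∩ Oona ∩ Uma: 09:30-11:30, 20:30-21:30.
So the common availability across everyone is 09:30-11:30, 20:30-21:30.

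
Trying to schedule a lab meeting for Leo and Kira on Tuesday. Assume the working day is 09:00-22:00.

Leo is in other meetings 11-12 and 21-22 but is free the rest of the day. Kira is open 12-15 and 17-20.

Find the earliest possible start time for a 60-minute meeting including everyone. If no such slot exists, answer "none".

12:00

Leo free: 09:00-11:00, 12:00-21:00 (invert busy blocks within the working day).
Kira free: 12:00-15:00, 17:00-20:00.
Leo ∩ Kira: 12:00-15:00, 17:00-20:00.
The first common window of at least 60 minutes is 12:00-15:00, so the earliest start is 12:00.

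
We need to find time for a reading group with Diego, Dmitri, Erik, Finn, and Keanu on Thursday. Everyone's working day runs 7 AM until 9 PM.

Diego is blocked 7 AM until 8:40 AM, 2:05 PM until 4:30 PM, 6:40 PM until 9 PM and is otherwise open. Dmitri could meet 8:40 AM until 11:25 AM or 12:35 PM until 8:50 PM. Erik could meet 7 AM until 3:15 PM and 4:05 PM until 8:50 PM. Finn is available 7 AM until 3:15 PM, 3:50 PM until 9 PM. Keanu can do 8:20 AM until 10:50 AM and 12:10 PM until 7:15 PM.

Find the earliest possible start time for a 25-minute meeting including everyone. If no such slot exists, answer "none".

08:40

Diego free: 08:40-14:05, 16:30-18:40 (invert busy blocks within the working day).
Dmitri free: 08:40-11:25, 12:35-20:50.
Erik free: 07:00-15:15, 16:05-20:50.
Finn free: 07:00-15:15, 15:50-21:00.
Keanu free: 08:20-10:50, 12:10-19:15.
Diego ∩ Dmitri: 08:40-11:25, 12:35-14:05, 16:30-18:40.
Diego ∩ Dmitri ∩ Erik: 08:40-11:25, 12:35-14:05, 16:30-18:40.
Diego ∩ Dmitri ∩ Erik ∩ Finn: 08:40-11:25, 12:35-14:05, 16:30-18:40.
Diego ∩ Dmitri ∩ Erik ∩ Finn ∩ Keanu: 08:40-10:50, 12:35-14:05, 16:30-18:40.
So the common availability across everyone is 08:40-10:50, 12:35-14:05, 16:30-18:40.
The first common window of at least 25 minutes is 08:40-10:50, so the earliest start is 08:40.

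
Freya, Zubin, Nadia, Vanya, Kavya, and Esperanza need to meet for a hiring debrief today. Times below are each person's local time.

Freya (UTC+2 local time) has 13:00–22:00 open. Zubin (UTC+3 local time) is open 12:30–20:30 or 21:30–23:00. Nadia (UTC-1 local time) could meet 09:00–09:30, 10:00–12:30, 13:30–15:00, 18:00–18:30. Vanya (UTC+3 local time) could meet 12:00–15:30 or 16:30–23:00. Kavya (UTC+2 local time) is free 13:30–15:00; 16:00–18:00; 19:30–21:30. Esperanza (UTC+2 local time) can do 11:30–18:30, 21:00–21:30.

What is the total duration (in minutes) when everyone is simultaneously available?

Freya in UTC: 11:00-20:00 (subtract 2h to convert from UTC+2).
Zubin in UTC: 09:30-17:30, 18:30-20:00 (subtract 3h to convert from UTC+3).
Nadia in UTC: 10:00-10:30, 11:00-13:30, 14:30-16:00, 19:00-19:30 (add 1h to convert from UTC-1).
Vanya in UTC: 09:00-12:30, 13:30-20:00 (subtract 3h to convert from UTC+3).
Kavya in UTC: 11:30-13:00, 14:00-16:00, 17:30-19:30 (subtract 2h to convert from UTC+2).
Esperanza in UTC: 09:30-16:30, 19:00-19:30 (subtract 2h to convert from UTC+2).
Freya ∩ Zubin: 11:00-17:30, 18:30-20:00.
Freya ∩ Zubin ∩ Nadia: 11:00-13:30, 14:30-16:00, 19:00-19:30.
Freya ∩ Zubin ∩ Nadia ∩ Vanya: 11:00-12:30, 14:30-16:00, 19:00-19:30.
Freya ∩ Zubin ∩ Nadia ∩ Vanya ∩ Kavya: 11:30-12:30, 14:30-16:00, 19:00-19:30.
Freya ∩ Zubin ∩ Nadia ∩ Vanya ∩ Kavya ∩ Esperanza: 11:30-12:30, 14:30-16:00, 19:00-19:30.
Those are the intersection windows.
Summing the common windows: 60 + 90 + 30 = 180 minutes.

180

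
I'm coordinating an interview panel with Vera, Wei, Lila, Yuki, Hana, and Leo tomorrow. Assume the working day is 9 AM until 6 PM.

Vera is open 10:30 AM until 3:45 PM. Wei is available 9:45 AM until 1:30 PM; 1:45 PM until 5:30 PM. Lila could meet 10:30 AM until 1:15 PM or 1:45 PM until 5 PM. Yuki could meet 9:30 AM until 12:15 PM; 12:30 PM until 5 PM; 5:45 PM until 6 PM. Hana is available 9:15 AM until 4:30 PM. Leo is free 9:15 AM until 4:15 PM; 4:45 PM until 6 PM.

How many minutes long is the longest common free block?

120

Vera ∩ Wei: 10:30-13:30, 13:45-15:45.
Vera ∩ Wei ∩ Lila: 10:30-13:15, 13:45-15:45.
Vera ∩ Wei ∩ Lila ∩ Yuki: 10:30-12:15, 12:30-13:15, 13:45-15:45.
Vera ∩ Wei ∩ Lila ∩ Yuki ∩ Hana: 10:30-12:15, 12:30-13:15, 13:45-15:45.
Vera ∩ Wei ∩ Lila ∩ Yuki ∩ Hana ∩ Leo: 10:30-12:15, 12:30-13:15, 13:45-15:45.
Those are the intersection windows.
The longest is 13:45-15:45 at 120 minutes.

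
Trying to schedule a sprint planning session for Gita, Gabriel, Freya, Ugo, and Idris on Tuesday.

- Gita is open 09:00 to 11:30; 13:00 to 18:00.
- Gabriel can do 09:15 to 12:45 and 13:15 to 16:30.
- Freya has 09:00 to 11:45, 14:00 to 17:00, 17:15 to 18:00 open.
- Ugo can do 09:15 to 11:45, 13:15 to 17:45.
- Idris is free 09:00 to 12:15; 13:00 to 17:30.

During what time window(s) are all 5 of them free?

Gita ∩ Gabriel: 09:15-11:30, 13:15-16:30.
Gita ∩ Gabriel ∩ Freya: 09:15-11:30, 14:00-16:30.
Gita ∩ Gabriel ∩ Freya ∩ Ugo: 09:15-11:30, 14:00-16:30.
Gita ∩ Gabriel ∩ Freya ∩ Ugo ∩ Idris: 09:15-11:30, 14:00-16:30.

09:15-11:30, 14:00-16:30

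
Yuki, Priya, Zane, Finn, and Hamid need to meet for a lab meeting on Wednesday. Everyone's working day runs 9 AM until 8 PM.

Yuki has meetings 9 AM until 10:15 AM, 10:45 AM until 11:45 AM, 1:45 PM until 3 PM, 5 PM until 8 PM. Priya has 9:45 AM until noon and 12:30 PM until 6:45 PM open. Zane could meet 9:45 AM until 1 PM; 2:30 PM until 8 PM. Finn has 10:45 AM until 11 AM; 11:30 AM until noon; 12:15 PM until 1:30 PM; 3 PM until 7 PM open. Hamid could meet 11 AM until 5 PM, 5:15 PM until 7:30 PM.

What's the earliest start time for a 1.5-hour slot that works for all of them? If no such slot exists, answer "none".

Yuki free: 10:15-10:45, 11:45-13:45, 15:00-17:00 (invert busy blocks within the working day).
Priya free: 09:45-12:00, 12:30-18:45.
Zane free: 09:45-13:00, 14:30-20:00.
Finn free: 10:45-11:00, 11:30-12:00, 12:15-13:30, 15:00-19:00.
Hamid free: 11:00-17:00, 17:15-19:30.
Yuki ∩ Priya: 10:15-10:45, 11:45-12:00, 12:30-13:45, 15:00-17:00.
Yuki ∩ Priya ∩ Zane: 10:15-10:45, 11:45-12:00, 12:30-13:00, 15:00-17:00.
Yuki ∩ Priya ∩ Zane ∩ Finn: 11:45-12:00, 12:30-13:00, 15:00-17:00.
Yuki ∩ Priya ∩ Zane ∩ Finn ∩ Hamid: 11:45-12:00, 12:30-13:00, 15:00-17:00.
The first common window of at least 90 minutes is 15:00-17:00, so the earliest start is 15:00.

15:00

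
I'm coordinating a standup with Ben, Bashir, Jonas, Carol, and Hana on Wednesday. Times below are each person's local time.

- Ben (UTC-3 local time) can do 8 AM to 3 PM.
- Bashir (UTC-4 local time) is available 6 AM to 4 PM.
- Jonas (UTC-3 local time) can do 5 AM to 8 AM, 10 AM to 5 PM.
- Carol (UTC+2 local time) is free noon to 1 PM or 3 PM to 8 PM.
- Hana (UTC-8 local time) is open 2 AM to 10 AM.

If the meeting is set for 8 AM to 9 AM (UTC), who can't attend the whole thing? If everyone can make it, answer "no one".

Bashir, Ben, Carol, Hana

Ben in UTC: 11:00-18:00 (add 3h to convert from UTC-3).
Bashir in UTC: 10:00-20:00 (add 4h to convert from UTC-4).
Jonas in UTC: 08:00-11:00, 13:00-20:00 (add 3h to convert from UTC-3).
Carol in UTC: 10:00-11:00, 13:00-18:00 (subtract 2h to convert from UTC+2).
Hana in UTC: 10:00-18:00 (add 8h to convert from UTC-8).
Ben: not fully free for 08:00-09:00. Bashir: not fully free for 08:00-09:00. Jonas: free for 08:00-09:00. Carol: not fully free for 08:00-09:00. Hana: not fully free for 08:00-09:00.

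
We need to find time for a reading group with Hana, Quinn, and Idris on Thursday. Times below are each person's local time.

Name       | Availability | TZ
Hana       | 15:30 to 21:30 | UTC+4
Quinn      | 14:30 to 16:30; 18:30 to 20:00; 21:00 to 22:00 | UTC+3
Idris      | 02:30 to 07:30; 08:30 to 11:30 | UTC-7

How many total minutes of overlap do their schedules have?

Hana in UTC: 11:30-17:30 (subtract 4h to convert from UTC+4).
Quinn in UTC: 11:30-13:30, 15:30-17:00, 18:00-19:00 (subtract 3h to convert from UTC+3).
Idris in UTC: 09:30-14:30, 15:30-18:30 (add 7h to convert from UTC-7).
Hana ∩ Quinn: 11:30-13:30, 15:30-17:00.
Hana ∩ Quinn ∩ Idris: 11:30-13:30, 15:30-17:00.
Those are the intersection windows.
Summing the common windows: 120 + 90 = 210 minutes.

210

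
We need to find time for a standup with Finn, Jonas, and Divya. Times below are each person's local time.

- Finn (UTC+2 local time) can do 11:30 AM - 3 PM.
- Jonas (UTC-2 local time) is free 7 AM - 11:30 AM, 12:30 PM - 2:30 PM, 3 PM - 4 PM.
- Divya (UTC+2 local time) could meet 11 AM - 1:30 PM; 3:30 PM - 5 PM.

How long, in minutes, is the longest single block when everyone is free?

120

Finn in UTC: 09:30-13:00 (subtract 2h to convert from UTC+2).
Jonas in UTC: 09:00-13:30, 14:30-16:30, 17:00-18:00 (add 2h to convert from UTC-2).
Divya in UTC: 09:00-11:30, 13:30-15:00 (subtract 2h to convert from UTC+2).
Finn ∩ Jonas: 09:30-13:00.
Finn ∩ Jonas ∩ Divya: 09:30-11:30.
So the common availability across everyone is 09:30-11:30.
The longest is 09:30-11:30 at 120 minutes.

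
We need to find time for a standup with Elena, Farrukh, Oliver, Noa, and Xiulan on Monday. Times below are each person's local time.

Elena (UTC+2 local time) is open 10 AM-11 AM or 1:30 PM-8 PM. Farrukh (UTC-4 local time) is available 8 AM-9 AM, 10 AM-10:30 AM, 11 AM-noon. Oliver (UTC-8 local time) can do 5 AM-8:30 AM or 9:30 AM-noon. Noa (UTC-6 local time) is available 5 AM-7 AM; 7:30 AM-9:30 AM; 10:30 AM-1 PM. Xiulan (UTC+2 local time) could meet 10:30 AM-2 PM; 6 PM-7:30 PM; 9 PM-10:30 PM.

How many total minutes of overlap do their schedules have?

Elena in UTC: 08:00-09:00, 11:30-18:00 (subtract 2h to convert from UTC+2).
Farrukh in UTC: 12:00-13:00, 14:00-14:30, 15:00-16:00 (add 4h to convert from UTC-4).
Oliver in UTC: 13:00-16:30, 17:30-20:00 (add 8h to convert from UTC-8).
Noa in UTC: 11:00-13:00, 13:30-15:30, 16:30-19:00 (add 6h to convert from UTC-6).
Xiulan in UTC: 08:30-12:00, 16:00-17:30, 19:00-20:30 (subtract 2h to convert from UTC+2).
Elena ∩ Farrukh: 12:00-13:00, 14:00-14:30, 15:00-16:00.
Elena ∩ Farrukh ∩ Oliver: 14:00-14:30, 15:00-16:00.
Elena ∩ Farrukh ∩ Oliver ∩ Noa: 14:00-14:30, 15:00-15:30.
Elena ∩ Farrukh ∩ Oliver ∩ Noa ∩ Xiulan: ∅.
There is no time when everyone is free.
There is no common window, so the total is 0 minutes.

0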